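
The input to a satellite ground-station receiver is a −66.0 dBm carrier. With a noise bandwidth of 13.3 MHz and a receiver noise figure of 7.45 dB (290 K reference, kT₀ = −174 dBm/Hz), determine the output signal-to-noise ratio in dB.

Noise floor: N = −174 + 10 log₁₀(B) + NF
10 log₁₀(1.33×10⁷) = 71.24 dB
N = −174 + 71.24 + 7.45 = −95.31 dBm
SNR = P_sig − N = −66.0 − (−95.31) = 29.31 dB → 29.3 dB

29.3 dB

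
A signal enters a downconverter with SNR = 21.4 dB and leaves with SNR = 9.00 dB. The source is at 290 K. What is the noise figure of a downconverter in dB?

12.40 dB

NF (dB) = SNR_in(dB) − SNR_out(dB) when the source is at T₀
NF = 21.4 − 9.00 = 12.40 dB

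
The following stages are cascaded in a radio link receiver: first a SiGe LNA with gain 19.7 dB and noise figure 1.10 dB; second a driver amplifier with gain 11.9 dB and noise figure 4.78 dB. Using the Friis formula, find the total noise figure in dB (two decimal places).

Convert to linear (a loss of L dB is a gain of −L dB): F_i = 10^(NF_i/10), G_i = 10^(G_i,dB/10)
  Stage 1: F_1 = 10^(1.10/10) = 1.288, G_1 = 10^(19.7/10) = 93.33
  Stage 2: F_2 = 10^(4.78/10) = 3.006, G_2 = 10^(11.9/10) = 15.49
Friis cascade:
  F = 1.288 + (3.006 − 1)/93.33 = 1.310
NF = 10 log₁₀(1.310) = 1.17 dB

1.17 dB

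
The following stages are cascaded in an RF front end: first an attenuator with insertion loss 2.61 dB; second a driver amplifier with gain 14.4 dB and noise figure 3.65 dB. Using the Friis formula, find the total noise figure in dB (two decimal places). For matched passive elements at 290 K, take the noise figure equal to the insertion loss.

6.26 dB

Convert to linear (a loss of L dB is a gain of −L dB): F_i = 10^(NF_i/10), G_i = 10^(G_i,dB/10)
  Stage 1: F_1 = 10^(2.61/10) = 1.824, G_1 = 10^(−2.61/10) = 0.5483
  Stage 2: F_2 = 10^(3.65/10) = 2.317, G_2 = 10^(14.4/10) = 27.54
Friis cascade:
  F = 1.824 + (2.317 − 1)/0.5483 = 4.227
NF = 10 log₁₀(4.227) = 6.26 dB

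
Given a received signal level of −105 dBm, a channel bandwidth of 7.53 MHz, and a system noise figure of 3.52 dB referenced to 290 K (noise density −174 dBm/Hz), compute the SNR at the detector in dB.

−3.3 dB

Noise floor: N = −174 + 10 log₁₀(B) + NF
10 log₁₀(7.53×10⁶) = 68.77 dB
N = −174 + 68.77 + 3.52 = −101.71 dBm
SNR = P_sig − N = −105 − (−101.71) = −3.29 dB → −3.3 dB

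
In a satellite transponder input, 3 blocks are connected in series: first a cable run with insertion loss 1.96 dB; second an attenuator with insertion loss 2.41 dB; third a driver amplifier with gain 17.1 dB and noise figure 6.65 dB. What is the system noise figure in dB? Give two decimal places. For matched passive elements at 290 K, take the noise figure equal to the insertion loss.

Convert to linear (a loss of L dB is a gain of −L dB): F_i = 10^(NF_i/10), G_i = 10^(G_i,dB/10)
  Stage 1: F_1 = 10^(1.96/10) = 1.570, G_1 = 10^(−1.96/10) = 0.6368
  Stage 2: F_2 = 10^(2.41/10) = 1.742, G_2 = 10^(−2.41/10) = 0.5741
  Stage 3: F_3 = 10^(6.65/10) = 4.624, G_3 = 10^(17.1/10) = 51.29
Friis cascade:
  F = 1.570 + (1.742 − 1)/0.6368 + (4.624 − 1)/0.3656 = 12.65
NF = 10 log₁₀(12.65) = 11.02 dB

11.02 dB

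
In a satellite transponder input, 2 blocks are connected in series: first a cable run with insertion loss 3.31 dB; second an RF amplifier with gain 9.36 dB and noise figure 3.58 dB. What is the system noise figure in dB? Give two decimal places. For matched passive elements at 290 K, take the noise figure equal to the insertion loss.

6.89 dB

Convert to linear (a loss of L dB is a gain of −L dB): F_i = 10^(NF_i/10), G_i = 10^(G_i,dB/10)
  Stage 1: F_1 = 10^(3.31/10) = 2.143, G_1 = 10^(−3.31/10) = 0.4667
  Stage 2: F_2 = 10^(3.58/10) = 2.280, G_2 = 10^(9.36/10) = 8.630
Friis cascade:
  F = 2.143 + (2.280 − 1)/0.4667 = 4.887
NF = 10 log₁₀(4.887) = 6.89 dB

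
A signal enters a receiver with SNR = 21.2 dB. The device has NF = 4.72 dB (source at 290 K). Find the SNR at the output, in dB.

By definition F = SNR_in/SNR_out, so in dB: SNR_out = SNR_in − NF
SNR_out = 21.2 − 4.72 = 16.48 dB

16.48 dB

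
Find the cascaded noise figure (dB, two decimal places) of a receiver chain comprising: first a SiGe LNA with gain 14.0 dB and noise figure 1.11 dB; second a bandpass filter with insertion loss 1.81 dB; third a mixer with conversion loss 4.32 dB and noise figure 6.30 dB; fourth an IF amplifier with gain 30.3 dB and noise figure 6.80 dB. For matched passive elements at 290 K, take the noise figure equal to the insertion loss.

3.28 dB

Convert to linear (a loss of L dB is a gain of −L dB): F_i = 10^(NF_i/10), G_i = 10^(G_i,dB/10)
  Stage 1: F_1 = 10^(1.11/10) = 1.291, G_1 = 10^(14.0/10) = 25.12
  Stage 2: F_2 = 10^(1.81/10) = 1.517, G_2 = 10^(−1.81/10) = 0.6592
  Stage 3: F_3 = 10^(6.30/10) = 4.266, G_3 = 10^(−4.32/10) = 0.3698
  Stage 4: F_4 = 10^(6.80/10) = 4.786, G_4 = 10^(30.3/10) = 1072
Friis cascade:
  F = 1.291 + (1.517 − 1)/25.12 + (4.266 − 1)/16.56 + (4.786 − 1)/6.124 = 2.127
NF = 10 log₁₀(2.127) = 3.28 dB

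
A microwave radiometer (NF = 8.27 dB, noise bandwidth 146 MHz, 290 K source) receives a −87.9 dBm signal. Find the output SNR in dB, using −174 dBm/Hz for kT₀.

−3.8 dB

Noise floor: N = −174 + 10 log₁₀(B) + NF
10 log₁₀(1.46×10⁸) = 81.64 dB
N = −174 + 81.64 + 8.27 = −84.09 dBm
SNR = P_sig − N = −87.9 − (−84.09) = −3.81 dB → −3.8 dB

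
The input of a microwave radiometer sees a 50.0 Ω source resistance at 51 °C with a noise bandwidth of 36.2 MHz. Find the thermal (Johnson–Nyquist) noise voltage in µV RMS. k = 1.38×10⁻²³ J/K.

5.69 µV

T = 51 °C + 273.15 = 324.15 K
V_n = √(4kTRB)
4kTRB = 4 × 1.38×10⁻²³ × 324.15 × 5.00×10¹ × 3.62×10⁷ = 3.24×10⁻¹¹ V²
V_n = √(3.24×10⁻¹¹) = 5.69×10⁻⁶ V = 5.69 µV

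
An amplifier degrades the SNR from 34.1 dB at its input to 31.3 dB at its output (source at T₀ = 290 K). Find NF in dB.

2.8 dB

NF (dB) = SNR_in(dB) − SNR_out(dB) when the source is at T₀
NF = 34.1 − 31.3 = 2.8 dB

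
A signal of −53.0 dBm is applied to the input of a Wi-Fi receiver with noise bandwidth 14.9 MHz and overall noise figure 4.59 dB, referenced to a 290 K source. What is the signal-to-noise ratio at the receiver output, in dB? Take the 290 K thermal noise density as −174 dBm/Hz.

44.7 dB

Noise floor: N = −174 + 10 log₁₀(B) + NF
10 log₁₀(1.49×10⁷) = 71.73 dB
N = −174 + 71.73 + 4.59 = −97.68 dBm
SNR = P_sig − N = −53.0 − (−97.68) = 44.68 dB → 44.7 dB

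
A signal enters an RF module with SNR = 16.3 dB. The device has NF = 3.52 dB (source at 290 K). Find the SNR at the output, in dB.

By definition F = SNR_in/SNR_out, so in dB: SNR_out = SNR_in − NF
SNR_out = 16.3 − 3.52 = 12.78 dB

12.78 dB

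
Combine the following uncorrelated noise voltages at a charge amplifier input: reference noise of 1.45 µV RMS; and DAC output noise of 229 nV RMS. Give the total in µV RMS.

Uncorrelated sources add in power (mean-square): V_tot = √(ΣV_i²)
V_tot = √[(1.45×10⁻⁶)² + (2.29×10⁻⁷)²] = 1.47×10⁻⁶ V = 1.47 µV

1.47 µV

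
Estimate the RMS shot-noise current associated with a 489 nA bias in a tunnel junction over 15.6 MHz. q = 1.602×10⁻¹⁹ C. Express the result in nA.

I_n = √(2qI·B)
2qI·B = 2 × 1.602×10⁻¹⁹ × 4.89×10⁻⁷ × 1.56×10⁷ = 2.44×10⁻¹⁸ A²
I_n = √(2.44×10⁻¹⁸) = 1.56×10⁻⁹ A = 1.56 nA

1.56 nA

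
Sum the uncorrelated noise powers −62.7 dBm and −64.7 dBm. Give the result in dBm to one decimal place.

−60.6 dBm

Convert to linear, add, convert back:
P₁ = 5.37×10⁻¹⁰ W, P₂ = 3.39×10⁻¹⁰ W
P_tot = 8.76×10⁻¹⁰ W → 10 log₁₀(P_tot / 10⁻³) = −60.6 dBm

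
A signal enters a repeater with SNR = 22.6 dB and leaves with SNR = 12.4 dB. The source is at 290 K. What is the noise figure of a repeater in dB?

NF (dB) = SNR_in(dB) − SNR_out(dB) when the source is at T₀
NF = 22.6 − 12.4 = 10.2 dB

10.2 dB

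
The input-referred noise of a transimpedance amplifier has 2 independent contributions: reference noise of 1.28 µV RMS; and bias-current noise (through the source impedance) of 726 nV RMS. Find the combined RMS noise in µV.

Uncorrelated sources add in power (mean-square): V_tot = √(ΣV_i²)
V_tot = √[(1.28×10⁻⁶)² + (7.26×10⁻⁷)²] = 1.47×10⁻⁶ V = 1.47 µV

1.47 µV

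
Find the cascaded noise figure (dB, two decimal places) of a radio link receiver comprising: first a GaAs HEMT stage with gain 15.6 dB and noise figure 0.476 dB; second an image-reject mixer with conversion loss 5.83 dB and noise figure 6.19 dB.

Convert to linear (a loss of L dB is a gain of −L dB): F_i = 10^(NF_i/10), G_i = 10^(G_i,dB/10)
  Stage 1: F_1 = 10^(0.476/10) = 1.116, G_1 = 10^(15.6/10) = 36.31
  Stage 2: F_2 = 10^(6.19/10) = 4.159, G_2 = 10^(−5.83/10) = 0.2612
Friis cascade:
  F = 1.116 + (4.159 − 1)/36.31 = 1.203
NF = 10 log₁₀(1.203) = 0.80 dB

0.80 dB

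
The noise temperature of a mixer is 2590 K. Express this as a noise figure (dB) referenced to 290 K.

F = 1 + T_e/T₀ = 1 + 2590/290 = 9.93103
NF = 10 log₁₀(9.93103) = 9.97 dB

9.97 dB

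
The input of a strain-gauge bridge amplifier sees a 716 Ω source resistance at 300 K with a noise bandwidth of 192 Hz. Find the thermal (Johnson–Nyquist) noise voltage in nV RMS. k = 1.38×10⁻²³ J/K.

47.7 nV

V_n = √(4kTRB)
4kTRB = 4 × 1.38×10⁻²³ × 300 × 7.16×10² × 1.92×10² = 2.28×10⁻¹⁵ V²
V_n = √(2.28×10⁻¹⁵) = 4.77×10⁻⁸ V = 47.7 nV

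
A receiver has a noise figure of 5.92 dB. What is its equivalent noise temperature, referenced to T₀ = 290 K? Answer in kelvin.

843 K

F = 10^(5.92/10) = 3.90841
T_e = (F − 1)·T₀ = (3.90841 − 1) × 290 = 843 K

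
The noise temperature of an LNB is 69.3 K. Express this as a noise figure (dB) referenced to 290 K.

0.931 dB

F = 1 + T_e/T₀ = 1 + 69.3/290 = 1.23897
NF = 10 log₁₀(1.23897) = 0.931 dB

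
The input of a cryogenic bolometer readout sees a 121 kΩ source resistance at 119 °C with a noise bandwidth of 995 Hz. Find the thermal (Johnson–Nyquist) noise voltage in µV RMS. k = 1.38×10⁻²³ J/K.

1.61 µV

T = 119 °C + 273.15 = 392.15 K
V_n = √(4kTRB)
4kTRB = 4 × 1.38×10⁻²³ × 392.15 × 1.21×10⁵ × 9.95×10² = 2.61×10⁻¹² V²
V_n = √(2.61×10⁻¹²) = 1.61×10⁻⁶ V = 1.61 µV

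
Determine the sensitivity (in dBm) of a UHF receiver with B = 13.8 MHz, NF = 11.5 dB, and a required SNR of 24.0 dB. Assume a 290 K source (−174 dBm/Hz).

Sensitivity = −174 + 10 log₁₀(B) + NF + SNR_min
= −174 + 71.4 + 11.5 + 24.0
= −67.1 dBm → −67.1 dBm

−67.1 dBm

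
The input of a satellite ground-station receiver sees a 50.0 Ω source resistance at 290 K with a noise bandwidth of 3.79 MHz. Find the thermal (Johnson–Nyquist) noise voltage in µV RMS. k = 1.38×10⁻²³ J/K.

1.74 µV

V_n = √(4kTRB)
4kTRB = 4 × 1.38×10⁻²³ × 290 × 5.00×10¹ × 3.79×10⁶ = 3.03×10⁻¹² V²
V_n = √(3.03×10⁻¹²) = 1.74×10⁻⁶ V = 1.74 µV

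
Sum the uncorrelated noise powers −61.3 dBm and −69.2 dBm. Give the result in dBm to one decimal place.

Convert to linear, add, convert back:
P₁ = 7.41×10⁻¹⁰ W, P₂ = 1.20×10⁻¹⁰ W
P_tot = 8.62×10⁻¹⁰ W → 10 log₁₀(P_tot / 10⁻³) = −60.6 dBm

−60.6 dBm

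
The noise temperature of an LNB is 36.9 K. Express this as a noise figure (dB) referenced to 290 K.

0.520 dB

F = 1 + T_e/T₀ = 1 + 36.9/290 = 1.12724
NF = 10 log₁₀(1.12724) = 0.520 dB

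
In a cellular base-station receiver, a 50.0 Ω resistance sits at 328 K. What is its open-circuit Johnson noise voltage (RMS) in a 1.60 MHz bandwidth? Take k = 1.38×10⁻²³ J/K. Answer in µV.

1.20 µV

V_n = √(4kTRB)
4kTRB = 4 × 1.38×10⁻²³ × 328 × 5.00×10¹ × 1.60×10⁶ = 1.45×10⁻¹² V²
V_n = √(1.45×10⁻¹²) = 1.20×10⁻⁶ V = 1.20 µV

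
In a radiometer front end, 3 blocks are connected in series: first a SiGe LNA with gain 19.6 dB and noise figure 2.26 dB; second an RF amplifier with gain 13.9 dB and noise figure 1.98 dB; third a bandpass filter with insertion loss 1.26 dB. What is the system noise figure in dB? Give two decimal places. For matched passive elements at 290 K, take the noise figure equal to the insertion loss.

2.28 dB

Convert to linear (a loss of L dB is a gain of −L dB): F_i = 10^(NF_i/10), G_i = 10^(G_i,dB/10)
  Stage 1: F_1 = 10^(2.26/10) = 1.683, G_1 = 10^(19.6/10) = 91.20
  Stage 2: F_2 = 10^(1.98/10) = 1.578, G_2 = 10^(13.9/10) = 24.55
  Stage 3: F_3 = 10^(1.26/10) = 1.337, G_3 = 10^(−1.26/10) = 0.7482
Friis cascade:
  F = 1.683 + (1.578 − 1)/91.20 + (1.337 − 1)/2239 = 1.689
NF = 10 log₁₀(1.689) = 2.28 dB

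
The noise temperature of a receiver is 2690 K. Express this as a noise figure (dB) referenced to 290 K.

F = 1 + T_e/T₀ = 1 + 2690/290 = 10.2759
NF = 10 log₁₀(10.2759) = 10.12 dB

10.12 dB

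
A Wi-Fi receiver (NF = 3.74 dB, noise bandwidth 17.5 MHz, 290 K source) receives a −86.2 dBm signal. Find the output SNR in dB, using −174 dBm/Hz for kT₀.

11.6 dB

Noise floor: N = −174 + 10 log₁₀(B) + NF
10 log₁₀(1.75×10⁷) = 72.43 dB
N = −174 + 72.43 + 3.74 = −97.83 dBm
SNR = P_sig − N = −86.2 − (−97.83) = 11.63 dB → 11.6 dB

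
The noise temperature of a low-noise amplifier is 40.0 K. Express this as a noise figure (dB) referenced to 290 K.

0.561 dB

F = 1 + T_e/T₀ = 1 + 40.0/290 = 1.13793
NF = 10 log₁₀(1.13793) = 0.561 dB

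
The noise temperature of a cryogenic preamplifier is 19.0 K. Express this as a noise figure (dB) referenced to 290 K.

0.276 dB

F = 1 + T_e/T₀ = 1 + 19.0/290 = 1.06552
NF = 10 log₁₀(1.06552) = 0.276 dB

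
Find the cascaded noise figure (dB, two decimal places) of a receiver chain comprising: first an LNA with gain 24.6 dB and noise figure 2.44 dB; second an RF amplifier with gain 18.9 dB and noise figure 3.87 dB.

2.45 dB

Convert to linear (a loss of L dB is a gain of −L dB): F_i = 10^(NF_i/10), G_i = 10^(G_i,dB/10)
  Stage 1: F_1 = 10^(2.44/10) = 1.754, G_1 = 10^(24.6/10) = 288.4
  Stage 2: F_2 = 10^(3.87/10) = 2.438, G_2 = 10^(18.9/10) = 77.62
Friis cascade:
  F = 1.754 + (2.438 − 1)/288.4 = 1.759
NF = 10 log₁₀(1.759) = 2.45 dB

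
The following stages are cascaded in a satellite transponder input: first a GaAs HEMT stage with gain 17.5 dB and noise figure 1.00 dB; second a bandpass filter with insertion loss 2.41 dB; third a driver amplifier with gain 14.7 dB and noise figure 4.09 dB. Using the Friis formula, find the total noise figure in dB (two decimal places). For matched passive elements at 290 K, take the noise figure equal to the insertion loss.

Convert to linear (a loss of L dB is a gain of −L dB): F_i = 10^(NF_i/10), G_i = 10^(G_i,dB/10)
  Stage 1: F_1 = 10^(1.00/10) = 1.259, G_1 = 10^(17.5/10) = 56.23
  Stage 2: F_2 = 10^(2.41/10) = 1.742, G_2 = 10^(−2.41/10) = 0.5741
  Stage 3: F_3 = 10^(4.09/10) = 2.564, G_3 = 10^(14.7/10) = 29.51
Friis cascade:
  F = 1.259 + (1.742 − 1)/56.23 + (2.564 − 1)/32.28 = 1.321
NF = 10 log₁₀(1.321) = 1.21 dB

1.21 dB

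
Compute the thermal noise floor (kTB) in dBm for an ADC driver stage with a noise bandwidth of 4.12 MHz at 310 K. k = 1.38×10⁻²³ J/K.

P_n = kTB = 1.38×10⁻²³ × 310 × 4.12×10⁶ = 1.76×10⁻¹⁴ W
In dBm: 10 log₁₀(1.76×10⁻¹⁴ / 10⁻³) = −107.5 dBm

−107.5 dBm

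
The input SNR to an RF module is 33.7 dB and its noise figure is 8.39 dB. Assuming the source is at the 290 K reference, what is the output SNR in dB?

25.31 dB

By definition F = SNR_in/SNR_out, so in dB: SNR_out = SNR_in − NF
SNR_out = 33.7 − 8.39 = 25.31 dB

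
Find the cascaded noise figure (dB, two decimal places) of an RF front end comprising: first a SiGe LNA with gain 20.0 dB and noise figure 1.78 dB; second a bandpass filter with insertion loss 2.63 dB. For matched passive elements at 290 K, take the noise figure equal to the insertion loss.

Convert to linear (a loss of L dB is a gain of −L dB): F_i = 10^(NF_i/10), G_i = 10^(G_i,dB/10)
  Stage 1: F_1 = 10^(1.78/10) = 1.507, G_1 = 10^(20.0/10) = 100.0
  Stage 2: F_2 = 10^(2.63/10) = 1.832, G_2 = 10^(−2.63/10) = 0.5458
Friis cascade:
  F = 1.507 + (1.832 − 1)/100.0 = 1.515
NF = 10 log₁₀(1.515) = 1.80 dB

1.80 dB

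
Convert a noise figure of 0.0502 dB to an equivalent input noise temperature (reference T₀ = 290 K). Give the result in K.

F = 10^(0.0502/10) = 1.01163
T_e = (F − 1)·T₀ = (1.01163 − 1) × 290 = 3.37 K

3.37 K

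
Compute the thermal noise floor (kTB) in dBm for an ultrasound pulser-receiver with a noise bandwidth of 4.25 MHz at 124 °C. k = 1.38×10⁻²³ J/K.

T = 124 °C + 273.15 = 397.15 K
P_n = kTB = 1.38×10⁻²³ × 397.15 × 4.25×10⁶ = 2.33×10⁻¹⁴ W
In dBm: 10 log₁₀(2.33×10⁻¹⁴ / 10⁻³) = −106.3 dBm

−106.3 dBm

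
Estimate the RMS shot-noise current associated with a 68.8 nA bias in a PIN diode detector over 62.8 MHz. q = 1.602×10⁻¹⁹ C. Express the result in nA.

I_n = √(2qI·B)
2qI·B = 2 × 1.602×10⁻¹⁹ × 6.88×10⁻⁸ × 6.28×10⁷ = 1.38×10⁻¹⁸ A²
I_n = √(1.38×10⁻¹⁸) = 1.18×10⁻⁹ A = 1.18 nA

1.18 nA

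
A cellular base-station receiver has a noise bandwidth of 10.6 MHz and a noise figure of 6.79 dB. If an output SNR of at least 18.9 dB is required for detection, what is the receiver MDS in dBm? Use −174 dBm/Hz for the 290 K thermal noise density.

−78.1 dBm

Sensitivity = −174 + 10 log₁₀(B) + NF + SNR_min
= −174 + 70.25 + 6.79 + 18.9
= −78.06 dBm → −78.1 dBm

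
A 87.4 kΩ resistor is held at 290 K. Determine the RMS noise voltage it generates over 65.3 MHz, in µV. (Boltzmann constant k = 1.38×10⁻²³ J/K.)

302 µV

V_n = √(4kTRB)
4kTRB = 4 × 1.38×10⁻²³ × 290 × 8.74×10⁴ × 6.53×10⁷ = 9.14×10⁻⁸ V²
V_n = √(9.14×10⁻⁸) = 3.02×10⁻⁴ V = 302 µV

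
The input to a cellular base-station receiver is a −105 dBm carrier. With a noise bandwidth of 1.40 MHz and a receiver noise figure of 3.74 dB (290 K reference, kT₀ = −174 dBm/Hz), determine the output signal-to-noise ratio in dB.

Noise floor: N = −174 + 10 log₁₀(B) + NF
10 log₁₀(1.40×10⁶) = 61.46 dB
N = −174 + 61.46 + 3.74 = −108.80 dBm
SNR = P_sig − N = −105 − (−108.80) = 3.80 dB → 3.8 dB

3.8 dB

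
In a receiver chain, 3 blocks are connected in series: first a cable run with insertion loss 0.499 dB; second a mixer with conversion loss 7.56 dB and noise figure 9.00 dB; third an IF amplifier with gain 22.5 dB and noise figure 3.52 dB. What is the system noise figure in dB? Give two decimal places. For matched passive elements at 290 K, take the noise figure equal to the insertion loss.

Convert to linear (a loss of L dB is a gain of −L dB): F_i = 10^(NF_i/10), G_i = 10^(G_i,dB/10)
  Stage 1: F_1 = 10^(0.499/10) = 1.122, G_1 = 10^(−0.499/10) = 0.8915
  Stage 2: F_2 = 10^(9.00/10) = 7.943, G_2 = 10^(−7.56/10) = 0.1754
  Stage 3: F_3 = 10^(3.52/10) = 2.249, G_3 = 10^(22.5/10) = 177.8
Friis cascade:
  F = 1.122 + (7.943 − 1)/0.8915 + (2.249 − 1)/0.1564 = 16.90
NF = 10 log₁₀(16.90) = 12.28 dB

12.28 dB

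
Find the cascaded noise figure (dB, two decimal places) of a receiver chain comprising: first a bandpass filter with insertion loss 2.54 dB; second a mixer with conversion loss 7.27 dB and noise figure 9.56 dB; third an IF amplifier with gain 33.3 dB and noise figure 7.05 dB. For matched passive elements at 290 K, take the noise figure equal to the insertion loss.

17.42 dB

Convert to linear (a loss of L dB is a gain of −L dB): F_i = 10^(NF_i/10), G_i = 10^(G_i,dB/10)
  Stage 1: F_1 = 10^(2.54/10) = 1.795, G_1 = 10^(−2.54/10) = 0.5572
  Stage 2: F_2 = 10^(9.56/10) = 9.036, G_2 = 10^(−7.27/10) = 0.1875
  Stage 3: F_3 = 10^(7.05/10) = 5.070, G_3 = 10^(33.3/10) = 2138
Friis cascade:
  F = 1.795 + (9.036 − 1)/0.5572 + (5.070 − 1)/0.1045 = 55.18
NF = 10 log₁₀(55.18) = 17.42 dB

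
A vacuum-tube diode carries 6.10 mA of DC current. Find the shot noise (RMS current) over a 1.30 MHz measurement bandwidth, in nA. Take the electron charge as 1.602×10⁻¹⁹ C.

50.4 nA

I_n = √(2qI·B)
2qI·B = 2 × 1.602×10⁻¹⁹ × 6.10×10⁻³ × 1.30×10⁶ = 2.54×10⁻¹⁵ A²
I_n = √(2.54×10⁻¹⁵) = 5.04×10⁻⁸ A = 50.4 nA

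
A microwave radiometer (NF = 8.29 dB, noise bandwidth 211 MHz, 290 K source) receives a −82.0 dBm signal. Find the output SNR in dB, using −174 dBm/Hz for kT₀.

0.5 dB

Noise floor: N = −174 + 10 log₁₀(B) + NF
10 log₁₀(2.11×10⁸) = 83.24 dB
N = −174 + 83.24 + 8.29 = −82.47 dBm
SNR = P_sig − N = −82.0 − (−82.47) = 0.47 dB → 0.5 dB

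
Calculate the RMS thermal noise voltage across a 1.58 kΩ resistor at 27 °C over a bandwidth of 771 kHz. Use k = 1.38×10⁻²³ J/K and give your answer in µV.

T = 27 °C + 273.15 = 300.15 K
V_n = √(4kTRB)
4kTRB = 4 × 1.38×10⁻²³ × 300.15 × 1.58×10³ × 7.71×10⁵ = 2.02×10⁻¹¹ V²
V_n = √(2.02×10⁻¹¹) = 4.49×10⁻⁶ V = 4.49 µV

4.49 µV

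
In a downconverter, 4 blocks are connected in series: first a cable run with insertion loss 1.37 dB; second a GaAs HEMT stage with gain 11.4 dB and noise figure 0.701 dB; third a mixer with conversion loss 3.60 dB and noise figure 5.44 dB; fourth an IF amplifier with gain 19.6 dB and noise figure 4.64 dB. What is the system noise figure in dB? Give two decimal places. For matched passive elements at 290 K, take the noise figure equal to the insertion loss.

Convert to linear (a loss of L dB is a gain of −L dB): F_i = 10^(NF_i/10), G_i = 10^(G_i,dB/10)
  Stage 1: F_1 = 10^(1.37/10) = 1.371, G_1 = 10^(−1.37/10) = 0.7295
  Stage 2: F_2 = 10^(0.701/10) = 1.175, G_2 = 10^(11.4/10) = 13.80
  Stage 3: F_3 = 10^(5.44/10) = 3.499, G_3 = 10^(−3.60/10) = 0.4365
  Stage 4: F_4 = 10^(4.64/10) = 2.911, G_4 = 10^(19.6/10) = 91.20
Friis cascade:
  F = 1.371 + (1.175 − 1)/0.7295 + (3.499 − 1)/10.07 + (2.911 − 1)/4.395 = 2.294
NF = 10 log₁₀(2.294) = 3.61 dB

3.61 dB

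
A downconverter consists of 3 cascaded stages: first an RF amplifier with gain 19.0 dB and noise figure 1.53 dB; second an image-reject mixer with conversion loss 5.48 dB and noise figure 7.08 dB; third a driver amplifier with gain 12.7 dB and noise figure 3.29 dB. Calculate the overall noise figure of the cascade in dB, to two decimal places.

Convert to linear (a loss of L dB is a gain of −L dB): F_i = 10^(NF_i/10), G_i = 10^(G_i,dB/10)
  Stage 1: F_1 = 10^(1.53/10) = 1.422, G_1 = 10^(19.0/10) = 79.43
  Stage 2: F_2 = 10^(7.08/10) = 5.105, G_2 = 10^(−5.48/10) = 0.2831
  Stage 3: F_3 = 10^(3.29/10) = 2.133, G_3 = 10^(12.7/10) = 18.62
Friis cascade:
  F = 1.422 + (5.105 − 1)/79.43 + (2.133 − 1)/22.49 = 1.524
NF = 10 log₁₀(1.524) = 1.83 dB

1.83 dB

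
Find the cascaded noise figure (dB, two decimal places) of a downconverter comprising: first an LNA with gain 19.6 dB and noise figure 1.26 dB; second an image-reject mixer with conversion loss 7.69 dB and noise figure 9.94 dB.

1.56 dB

Convert to linear (a loss of L dB is a gain of −L dB): F_i = 10^(NF_i/10), G_i = 10^(G_i,dB/10)
  Stage 1: F_1 = 10^(1.26/10) = 1.337, G_1 = 10^(19.6/10) = 91.20
  Stage 2: F_2 = 10^(9.94/10) = 9.863, G_2 = 10^(−7.69/10) = 0.1702
Friis cascade:
  F = 1.337 + (9.863 − 1)/91.20 = 1.434
NF = 10 log₁₀(1.434) = 1.56 dB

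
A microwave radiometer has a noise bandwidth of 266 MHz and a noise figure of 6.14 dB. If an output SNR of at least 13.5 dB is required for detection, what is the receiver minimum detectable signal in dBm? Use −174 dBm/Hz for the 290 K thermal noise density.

−70.1 dBm

Sensitivity = −174 + 10 log₁₀(B) + NF + SNR_min
= −174 + 84.25 + 6.14 + 13.5
= −70.11 dBm → −70.1 dBm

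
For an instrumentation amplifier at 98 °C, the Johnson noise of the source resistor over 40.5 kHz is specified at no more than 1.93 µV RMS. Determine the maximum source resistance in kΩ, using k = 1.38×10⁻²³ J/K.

4.49 kΩ

T = 98 °C + 273.15 = 371.15 K
Johnson–Nyquist: V_n = √(4kTRB) ⇒ R = V_n² / (4kTB)
4kTB = 4 × 1.38×10⁻²³ × 371.15 × 4.05×10⁴ = 8.30×10⁻¹⁶
R = (1.93×10⁻⁶)² / 8.30×10⁻¹⁶ = 4.49×10³ Ω = 4.49 kΩ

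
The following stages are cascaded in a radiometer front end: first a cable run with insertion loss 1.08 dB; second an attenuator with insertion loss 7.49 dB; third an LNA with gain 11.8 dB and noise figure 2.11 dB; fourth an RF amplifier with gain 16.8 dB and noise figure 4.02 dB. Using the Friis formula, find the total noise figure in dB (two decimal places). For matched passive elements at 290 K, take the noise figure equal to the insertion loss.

10.94 dB

Convert to linear (a loss of L dB is a gain of −L dB): F_i = 10^(NF_i/10), G_i = 10^(G_i,dB/10)
  Stage 1: F_1 = 10^(1.08/10) = 1.282, G_1 = 10^(−1.08/10) = 0.7798
  Stage 2: F_2 = 10^(7.49/10) = 5.610, G_2 = 10^(−7.49/10) = 0.1782
  Stage 3: F_3 = 10^(2.11/10) = 1.626, G_3 = 10^(11.8/10) = 15.14
  Stage 4: F_4 = 10^(4.02/10) = 2.523, G_4 = 10^(16.8/10) = 47.86
Friis cascade:
  F = 1.282 + (5.610 − 1)/0.7798 + (1.626 − 1)/0.1390 + (2.523 − 1)/2.104 = 12.42
NF = 10 log₁₀(12.42) = 10.94 dB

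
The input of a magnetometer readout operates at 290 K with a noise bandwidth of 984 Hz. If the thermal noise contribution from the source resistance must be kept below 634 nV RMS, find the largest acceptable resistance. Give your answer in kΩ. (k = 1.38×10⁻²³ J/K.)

25.5 kΩ

Johnson–Nyquist: V_n = √(4kTRB) ⇒ R = V_n² / (4kTB)
4kTB = 4 × 1.38×10⁻²³ × 290 × 9.84×10² = 1.58×10⁻¹⁷
R = (6.34×10⁻⁷)² / 1.58×10⁻¹⁷ = 2.55×10⁴ Ω = 25.5 kΩ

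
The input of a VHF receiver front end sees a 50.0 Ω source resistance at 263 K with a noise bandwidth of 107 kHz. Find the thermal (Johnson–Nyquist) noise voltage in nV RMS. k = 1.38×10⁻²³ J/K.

V_n = √(4kTRB)
4kTRB = 4 × 1.38×10⁻²³ × 263 × 5.00×10¹ × 1.07×10⁵ = 7.77×10⁻¹⁴ V²
V_n = √(7.77×10⁻¹⁴) = 2.79×10⁻⁷ V = 279 nV

279 nV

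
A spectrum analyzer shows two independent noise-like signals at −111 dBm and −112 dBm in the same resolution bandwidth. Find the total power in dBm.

Convert to linear, add, convert back:
P₁ = 7.94×10⁻¹⁵ W, P₂ = 6.31×10⁻¹⁵ W
P_tot = 1.43×10⁻¹⁴ W → 10 log₁₀(P_tot / 10⁻³) = −108.5 dBm

−108.5 dBm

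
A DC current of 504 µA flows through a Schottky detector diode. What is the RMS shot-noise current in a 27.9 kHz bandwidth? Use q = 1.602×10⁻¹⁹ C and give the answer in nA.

2.12 nA

I_n = √(2qI·B)
2qI·B = 2 × 1.602×10⁻¹⁹ × 5.04×10⁻⁴ × 2.79×10⁴ = 4.51×10⁻¹⁸ A²
I_n = √(4.51×10⁻¹⁸) = 2.12×10⁻⁹ A = 2.12 nA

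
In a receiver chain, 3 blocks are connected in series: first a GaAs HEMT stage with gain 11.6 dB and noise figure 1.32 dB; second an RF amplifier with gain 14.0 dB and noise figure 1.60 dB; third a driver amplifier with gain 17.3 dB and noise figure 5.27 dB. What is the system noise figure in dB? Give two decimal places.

1.44 dB

Convert to linear (a loss of L dB is a gain of −L dB): F_i = 10^(NF_i/10), G_i = 10^(G_i,dB/10)
  Stage 1: F_1 = 10^(1.32/10) = 1.355, G_1 = 10^(11.6/10) = 14.45
  Stage 2: F_2 = 10^(1.60/10) = 1.445, G_2 = 10^(14.0/10) = 25.12
  Stage 3: F_3 = 10^(5.27/10) = 3.365, G_3 = 10^(17.3/10) = 53.70
Friis cascade:
  F = 1.355 + (1.445 − 1)/14.45 + (3.365 − 1)/363.1 = 1.393
NF = 10 log₁₀(1.393) = 1.44 dB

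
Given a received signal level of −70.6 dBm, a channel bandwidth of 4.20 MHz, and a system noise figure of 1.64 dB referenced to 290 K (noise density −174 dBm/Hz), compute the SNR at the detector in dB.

35.5 dB

Noise floor: N = −174 + 10 log₁₀(B) + NF
10 log₁₀(4.20×10⁶) = 66.23 dB
N = −174 + 66.23 + 1.64 = −106.13 dBm
SNR = P_sig − N = −70.6 − (−106.13) = 35.53 dB → 35.5 dB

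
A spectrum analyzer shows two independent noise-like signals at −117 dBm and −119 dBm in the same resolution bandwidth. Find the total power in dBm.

Convert to linear, add, convert back:
P₁ = 2.00×10⁻¹⁵ W, P₂ = 1.26×10⁻¹⁵ W
P_tot = 3.25×10⁻¹⁵ W → 10 log₁₀(P_tot / 10⁻³) = −114.9 dBm

−114.9 dBm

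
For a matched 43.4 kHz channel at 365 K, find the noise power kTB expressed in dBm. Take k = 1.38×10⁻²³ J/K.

P_n = kTB = 1.38×10⁻²³ × 365 × 4.34×10⁴ = 2.19×10⁻¹⁶ W
In dBm: 10 log₁₀(2.19×10⁻¹⁶ / 10⁻³) = −126.6 dBm

−126.6 dBm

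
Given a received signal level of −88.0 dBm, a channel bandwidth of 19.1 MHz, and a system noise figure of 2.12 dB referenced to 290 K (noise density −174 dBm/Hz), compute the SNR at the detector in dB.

Noise floor: N = −174 + 10 log₁₀(B) + NF
10 log₁₀(1.91×10⁷) = 72.81 dB
N = −174 + 72.81 + 2.12 = −99.07 dBm
SNR = P_sig − N = −88.0 − (−99.07) = 11.07 dB → 11.1 dB

11.1 dB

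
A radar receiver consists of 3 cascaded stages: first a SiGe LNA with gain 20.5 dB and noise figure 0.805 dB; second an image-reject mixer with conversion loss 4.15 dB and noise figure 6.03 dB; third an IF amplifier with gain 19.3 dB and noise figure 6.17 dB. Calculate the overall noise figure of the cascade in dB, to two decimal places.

1.15 dB

Convert to linear (a loss of L dB is a gain of −L dB): F_i = 10^(NF_i/10), G_i = 10^(G_i,dB/10)
  Stage 1: F_1 = 10^(0.805/10) = 1.204, G_1 = 10^(20.5/10) = 112.2
  Stage 2: F_2 = 10^(6.03/10) = 4.009, G_2 = 10^(−4.15/10) = 0.3846
  Stage 3: F_3 = 10^(6.17/10) = 4.140, G_3 = 10^(19.3/10) = 85.11
Friis cascade:
  F = 1.204 + (4.009 − 1)/112.2 + (4.140 − 1)/43.15 = 1.303
NF = 10 log₁₀(1.303) = 1.15 dB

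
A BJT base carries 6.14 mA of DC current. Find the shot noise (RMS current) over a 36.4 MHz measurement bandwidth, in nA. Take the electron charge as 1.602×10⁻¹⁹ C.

I_n = √(2qI·B)
2qI·B = 2 × 1.602×10⁻¹⁹ × 6.14×10⁻³ × 3.64×10⁷ = 7.16×10⁻¹⁴ A²
I_n = √(7.16×10⁻¹⁴) = 2.68×10⁻⁷ A = 268 nA

268 nA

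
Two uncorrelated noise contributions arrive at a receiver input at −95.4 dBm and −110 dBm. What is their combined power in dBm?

Convert to linear, add, convert back:
P₁ = 2.88×10⁻¹³ W, P₂ = 1.00×10⁻¹⁴ W
P_tot = 2.98×10⁻¹³ W → 10 log₁₀(P_tot / 10⁻³) = −95.3 dBm

−95.3 dBm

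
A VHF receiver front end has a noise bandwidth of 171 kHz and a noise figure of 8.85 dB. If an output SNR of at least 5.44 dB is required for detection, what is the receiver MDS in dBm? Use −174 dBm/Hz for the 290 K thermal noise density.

−107.4 dBm

Sensitivity = −174 + 10 log₁₀(B) + NF + SNR_min
= −174 + 52.33 + 8.85 + 5.44
= −107.38 dBm → −107.4 dBm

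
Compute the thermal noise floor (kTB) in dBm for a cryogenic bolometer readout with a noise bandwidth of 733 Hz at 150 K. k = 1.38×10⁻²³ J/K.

−148.2 dBm

P_n = kTB = 1.38×10⁻²³ × 150 × 7.33×10² = 1.52×10⁻¹⁸ W
In dBm: 10 log₁₀(1.52×10⁻¹⁸ / 10⁻³) = −148.2 dBm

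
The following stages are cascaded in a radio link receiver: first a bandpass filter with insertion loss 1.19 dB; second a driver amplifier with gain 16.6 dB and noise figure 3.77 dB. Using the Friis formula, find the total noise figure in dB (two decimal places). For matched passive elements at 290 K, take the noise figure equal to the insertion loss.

Convert to linear (a loss of L dB is a gain of −L dB): F_i = 10^(NF_i/10), G_i = 10^(G_i,dB/10)
  Stage 1: F_1 = 10^(1.19/10) = 1.315, G_1 = 10^(−1.19/10) = 0.7603
  Stage 2: F_2 = 10^(3.77/10) = 2.382, G_2 = 10^(16.6/10) = 45.71
Friis cascade:
  F = 1.315 + (2.382 − 1)/0.7603 = 3.133
NF = 10 log₁₀(3.133) = 4.96 dB

4.96 dB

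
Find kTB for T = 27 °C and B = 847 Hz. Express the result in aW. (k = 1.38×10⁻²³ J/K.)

3.51 aW

T = 27 °C + 273.15 = 300.15 K
P_n = kTB = 1.38×10⁻²³ × 300.15 × 8.47×10² = 3.51×10⁻¹⁸ W = 3.51 aW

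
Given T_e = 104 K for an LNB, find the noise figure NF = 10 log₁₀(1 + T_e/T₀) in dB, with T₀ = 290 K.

1.33 dB

F = 1 + T_e/T₀ = 1 + 104/290 = 1.35862
NF = 10 log₁₀(1.35862) = 1.33 dB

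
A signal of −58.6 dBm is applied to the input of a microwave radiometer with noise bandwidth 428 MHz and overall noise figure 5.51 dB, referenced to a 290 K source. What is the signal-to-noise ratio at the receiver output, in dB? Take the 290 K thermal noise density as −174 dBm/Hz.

Noise floor: N = −174 + 10 log₁₀(B) + NF
10 log₁₀(4.28×10⁸) = 86.31 dB
N = −174 + 86.31 + 5.51 = −82.18 dBm
SNR = P_sig − N = −58.6 − (−82.18) = 23.58 dB → 23.6 dB

23.6 dB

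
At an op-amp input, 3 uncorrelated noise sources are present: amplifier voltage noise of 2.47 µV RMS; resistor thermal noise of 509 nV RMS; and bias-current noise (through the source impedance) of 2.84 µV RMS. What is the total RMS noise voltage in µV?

3.80 µV

Uncorrelated sources add in power (mean-square): V_tot = √(ΣV_i²)
V_tot = √[(2.47×10⁻⁶)² + (5.09×10⁻⁷)² + (2.84×10⁻⁶)²] = 3.80×10⁻⁶ V = 3.80 µV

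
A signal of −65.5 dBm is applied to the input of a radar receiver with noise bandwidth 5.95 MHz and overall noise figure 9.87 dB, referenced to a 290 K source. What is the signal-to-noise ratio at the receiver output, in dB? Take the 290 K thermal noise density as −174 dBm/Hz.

Noise floor: N = −174 + 10 log₁₀(B) + NF
10 log₁₀(5.95×10⁶) = 67.75 dB
N = −174 + 67.75 + 9.87 = −96.38 dBm
SNR = P_sig − N = −65.5 − (−96.38) = 30.88 dB → 30.9 dB

30.9 dB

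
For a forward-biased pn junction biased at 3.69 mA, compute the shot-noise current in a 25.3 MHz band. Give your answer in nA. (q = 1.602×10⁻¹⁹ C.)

173 nA

I_n = √(2qI·B)
2qI·B = 2 × 1.602×10⁻¹⁹ × 3.69×10⁻³ × 2.53×10⁷ = 2.99×10⁻¹⁴ A²
I_n = √(2.99×10⁻¹⁴) = 1.73×10⁻⁷ A = 173 nA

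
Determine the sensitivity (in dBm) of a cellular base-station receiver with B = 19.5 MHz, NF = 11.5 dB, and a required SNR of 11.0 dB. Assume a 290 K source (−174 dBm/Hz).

Sensitivity = −174 + 10 log₁₀(B) + NF + SNR_min
= −174 + 72.9 + 11.5 + 11.0
= −78.6 dBm → −78.6 dBm

−78.6 dBm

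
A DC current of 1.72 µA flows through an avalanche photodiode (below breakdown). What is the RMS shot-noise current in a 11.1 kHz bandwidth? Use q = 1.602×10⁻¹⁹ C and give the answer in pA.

78.2 pA

I_n = √(2qI·B)
2qI·B = 2 × 1.602×10⁻¹⁹ × 1.72×10⁻⁶ × 1.11×10⁴ = 6.12×10⁻²¹ A²
I_n = √(6.12×10⁻²¹) = 7.82×10⁻¹¹ A = 78.2 pA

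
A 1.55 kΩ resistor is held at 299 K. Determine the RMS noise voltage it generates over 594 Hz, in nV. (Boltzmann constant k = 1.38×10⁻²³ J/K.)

V_n = √(4kTRB)
4kTRB = 4 × 1.38×10⁻²³ × 299 × 1.55×10³ × 5.94×10² = 1.52×10⁻¹⁴ V²
V_n = √(1.52×10⁻¹⁴) = 1.23×10⁻⁷ V = 123 nV

123 nV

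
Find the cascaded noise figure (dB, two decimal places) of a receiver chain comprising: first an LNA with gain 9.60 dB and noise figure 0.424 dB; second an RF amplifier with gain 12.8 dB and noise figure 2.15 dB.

Convert to linear (a loss of L dB is a gain of −L dB): F_i = 10^(NF_i/10), G_i = 10^(G_i,dB/10)
  Stage 1: F_1 = 10^(0.424/10) = 1.103, G_1 = 10^(9.60/10) = 9.120
  Stage 2: F_2 = 10^(2.15/10) = 1.641, G_2 = 10^(12.8/10) = 19.05
Friis cascade:
  F = 1.103 + (1.641 − 1)/9.120 = 1.173
NF = 10 log₁₀(1.173) = 0.69 dB

0.69 dB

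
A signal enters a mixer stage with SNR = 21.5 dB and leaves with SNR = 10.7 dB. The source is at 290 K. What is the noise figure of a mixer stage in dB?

NF (dB) = SNR_in(dB) − SNR_out(dB) when the source is at T₀
NF = 21.5 − 10.7 = 10.8 dB

10.8 dB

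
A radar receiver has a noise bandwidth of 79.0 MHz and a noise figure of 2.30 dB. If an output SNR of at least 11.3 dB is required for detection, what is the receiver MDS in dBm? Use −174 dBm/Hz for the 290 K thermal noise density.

Sensitivity = −174 + 10 log₁₀(B) + NF + SNR_min
= −174 + 78.98 + 2.30 + 11.3
= −81.42 dBm → −81.4 dBm

−81.4 dBm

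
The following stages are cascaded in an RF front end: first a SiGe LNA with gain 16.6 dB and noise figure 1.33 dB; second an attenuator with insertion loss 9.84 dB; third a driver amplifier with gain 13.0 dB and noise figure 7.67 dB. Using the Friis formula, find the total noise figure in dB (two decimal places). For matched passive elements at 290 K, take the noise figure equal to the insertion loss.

4.10 dB

Convert to linear (a loss of L dB is a gain of −L dB): F_i = 10^(NF_i/10), G_i = 10^(G_i,dB/10)
  Stage 1: F_1 = 10^(1.33/10) = 1.358, G_1 = 10^(16.6/10) = 45.71
  Stage 2: F_2 = 10^(9.84/10) = 9.638, G_2 = 10^(−9.84/10) = 0.1038
  Stage 3: F_3 = 10^(7.67/10) = 5.848, G_3 = 10^(13.0/10) = 19.95
Friis cascade:
  F = 1.358 + (9.638 − 1)/45.71 + (5.848 − 1)/4.742 = 2.570
NF = 10 log₁₀(2.570) = 4.10 dB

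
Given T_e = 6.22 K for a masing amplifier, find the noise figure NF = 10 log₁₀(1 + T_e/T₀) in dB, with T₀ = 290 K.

F = 1 + T_e/T₀ = 1 + 6.22/290 = 1.02145
NF = 10 log₁₀(1.02145) = 0.092 dB

0.092 dB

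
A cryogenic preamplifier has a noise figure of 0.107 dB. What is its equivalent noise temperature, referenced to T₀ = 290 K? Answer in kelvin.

7.23 K

F = 10^(0.107/10) = 1.02494
T_e = (F − 1)·T₀ = (1.02494 − 1) × 290 = 7.23 K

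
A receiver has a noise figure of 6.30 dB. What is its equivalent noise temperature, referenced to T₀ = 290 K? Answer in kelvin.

947 K

F = 10^(6.30/10) = 4.2658
T_e = (F − 1)·T₀ = (4.2658 − 1) × 290 = 947 K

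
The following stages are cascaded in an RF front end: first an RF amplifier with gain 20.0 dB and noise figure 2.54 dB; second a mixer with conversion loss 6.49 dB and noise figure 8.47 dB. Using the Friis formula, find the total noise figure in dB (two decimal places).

2.68 dB

Convert to linear (a loss of L dB is a gain of −L dB): F_i = 10^(NF_i/10), G_i = 10^(G_i,dB/10)
  Stage 1: F_1 = 10^(2.54/10) = 1.795, G_1 = 10^(20.0/10) = 100.0
  Stage 2: F_2 = 10^(8.47/10) = 7.031, G_2 = 10^(−6.49/10) = 0.2244
Friis cascade:
  F = 1.795 + (7.031 − 1)/100.0 = 1.855
NF = 10 log₁₀(1.855) = 2.68 dB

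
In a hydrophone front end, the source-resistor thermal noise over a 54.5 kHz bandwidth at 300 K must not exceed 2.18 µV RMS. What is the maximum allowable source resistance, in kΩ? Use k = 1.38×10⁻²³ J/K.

5.27 kΩ

Johnson–Nyquist: V_n = √(4kTRB) ⇒ R = V_n² / (4kTB)
4kTB = 4 × 1.38×10⁻²³ × 300 × 5.45×10⁴ = 9.03×10⁻¹⁶
R = (2.18×10⁻⁶)² / 9.03×10⁻¹⁶ = 5.27×10³ Ω = 5.27 kΩ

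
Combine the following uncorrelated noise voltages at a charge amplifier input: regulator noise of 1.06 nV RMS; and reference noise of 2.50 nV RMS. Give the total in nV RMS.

2.72 nV

Uncorrelated sources add in power (mean-square): V_tot = √(ΣV_i²)
V_tot = √[(1.06×10⁻⁹)² + (2.50×10⁻⁹)²] = 2.72×10⁻⁹ V = 2.72 nV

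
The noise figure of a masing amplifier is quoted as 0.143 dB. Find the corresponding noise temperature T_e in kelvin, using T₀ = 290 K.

9.71 K

F = 10^(0.143/10) = 1.03348
T_e = (F − 1)·T₀ = (1.03348 − 1) × 290 = 9.71 K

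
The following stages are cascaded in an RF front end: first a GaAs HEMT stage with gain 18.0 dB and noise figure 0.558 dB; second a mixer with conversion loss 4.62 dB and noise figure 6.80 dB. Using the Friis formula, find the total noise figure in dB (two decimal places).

0.78 dB

Convert to linear (a loss of L dB is a gain of −L dB): F_i = 10^(NF_i/10), G_i = 10^(G_i,dB/10)
  Stage 1: F_1 = 10^(0.558/10) = 1.137, G_1 = 10^(18.0/10) = 63.10
  Stage 2: F_2 = 10^(6.80/10) = 4.786, G_2 = 10^(−4.62/10) = 0.3451
Friis cascade:
  F = 1.137 + (4.786 − 1)/63.10 = 1.197
NF = 10 log₁₀(1.197) = 0.78 dB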